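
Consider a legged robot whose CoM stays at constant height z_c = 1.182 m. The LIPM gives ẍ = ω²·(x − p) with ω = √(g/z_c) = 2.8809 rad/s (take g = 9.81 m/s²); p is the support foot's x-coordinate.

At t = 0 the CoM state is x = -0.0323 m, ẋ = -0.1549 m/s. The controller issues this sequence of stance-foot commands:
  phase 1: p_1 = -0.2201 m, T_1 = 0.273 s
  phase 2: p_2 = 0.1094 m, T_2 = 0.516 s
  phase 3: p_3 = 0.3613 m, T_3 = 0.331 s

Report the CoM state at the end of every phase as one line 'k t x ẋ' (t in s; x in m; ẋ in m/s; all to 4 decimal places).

phase 1: p=-0.2201, T=0.273, ωT=0.786486, cosh=1.325555, sinh=0.870112; start (x,ẋ)=(-0.032300, -0.154900) → end (x,ẋ)=(-0.017945, 0.265431)
phase 2: p=0.1094, T=0.516, ωT=1.486544, cosh=2.323971, sinh=2.097818; start (x,ẋ)=(-0.017945, 0.265431) → end (x,ẋ)=(0.006736, -0.152769)
phase 3: p=0.3613, T=0.331, ωT=0.953578, cosh=1.490169, sinh=1.104809; start (x,ẋ)=(0.006736, -0.152769) → end (x,ẋ)=(-0.225646, -1.356173)

1 0.2730 -0.0179 0.2654
2 0.7890 0.0067 -0.1528
3 1.1200 -0.2256 -1.3562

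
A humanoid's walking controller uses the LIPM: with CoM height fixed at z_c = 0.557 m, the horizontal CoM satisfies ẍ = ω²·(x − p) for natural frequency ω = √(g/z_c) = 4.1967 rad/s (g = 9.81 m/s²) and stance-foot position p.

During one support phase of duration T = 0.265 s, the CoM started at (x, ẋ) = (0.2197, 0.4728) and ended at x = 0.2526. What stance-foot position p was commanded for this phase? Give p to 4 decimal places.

p = 0.3947

ωT = 4.1967·0.265 = 1.112126; cosh(ωT) = 1.684837, sinh(ωT) = 1.355978
x(T) = p + (x₀−p)·cosh(ωT) + (ẋ₀/ω)·sinh(ωT) ⇒ p·(1 − cosh) = x(T) − x₀·cosh − (ẋ₀/ω)·sinh
numerator   = 0.2526 − (0.2197)·1.684837 − (0.4728/4.1967)·1.355978 = -0.270323
denominator = 1 − 1.684837 = -0.684837
p = -0.270323 / -0.684837 = 0.3947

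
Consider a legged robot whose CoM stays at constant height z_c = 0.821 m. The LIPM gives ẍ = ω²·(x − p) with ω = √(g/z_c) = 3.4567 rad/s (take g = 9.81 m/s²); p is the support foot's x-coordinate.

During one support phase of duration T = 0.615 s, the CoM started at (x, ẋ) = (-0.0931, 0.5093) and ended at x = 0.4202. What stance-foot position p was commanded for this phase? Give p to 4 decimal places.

p = -0.0638

ωT = 3.4567·0.615 = 2.125870; cosh(ωT) = 4.249759, sinh(ωT) = 4.130430
x(T) = p + (x₀−p)·cosh(ωT) + (ẋ₀/ω)·sinh(ωT) ⇒ p·(1 − cosh) = x(T) − x₀·cosh − (ẋ₀/ω)·sinh
numerator   = 0.4202 − (-0.0931)·4.249759 − (0.5093/3.4567)·4.130430 = 0.207287
denominator = 1 − 4.249759 = -3.249759
p = 0.207287 / -3.249759 = -0.0638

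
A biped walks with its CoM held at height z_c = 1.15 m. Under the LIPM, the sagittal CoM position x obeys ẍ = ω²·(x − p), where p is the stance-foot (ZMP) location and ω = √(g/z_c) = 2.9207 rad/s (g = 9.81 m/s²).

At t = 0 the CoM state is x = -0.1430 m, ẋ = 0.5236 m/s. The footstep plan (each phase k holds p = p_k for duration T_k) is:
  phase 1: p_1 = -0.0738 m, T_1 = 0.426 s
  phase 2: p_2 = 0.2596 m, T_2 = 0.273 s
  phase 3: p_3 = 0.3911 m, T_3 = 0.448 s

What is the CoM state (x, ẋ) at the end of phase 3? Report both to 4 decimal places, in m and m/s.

x = 0.3049, ẋ = -0.0041

phase 1: p=-0.0738, T=0.426, ωT=1.244218, cosh=1.879193, sinh=1.591027; start (x,ẋ)=(-0.143000, 0.523600) → end (x,ẋ)=(0.081387, 0.662379)
phase 2: p=0.2596, T=0.273, ωT=0.797351, cosh=1.335087, sinh=0.884566; start (x,ẋ)=(0.081387, 0.662379) → end (x,ẋ)=(0.222278, 0.423910)
phase 3: p=0.3911, T=0.448, ωT=1.308474, cosh=1.985377, sinh=1.715144; start (x,ẋ)=(0.222278, 0.423910) → end (x,ẋ)=(0.304862, -0.004077)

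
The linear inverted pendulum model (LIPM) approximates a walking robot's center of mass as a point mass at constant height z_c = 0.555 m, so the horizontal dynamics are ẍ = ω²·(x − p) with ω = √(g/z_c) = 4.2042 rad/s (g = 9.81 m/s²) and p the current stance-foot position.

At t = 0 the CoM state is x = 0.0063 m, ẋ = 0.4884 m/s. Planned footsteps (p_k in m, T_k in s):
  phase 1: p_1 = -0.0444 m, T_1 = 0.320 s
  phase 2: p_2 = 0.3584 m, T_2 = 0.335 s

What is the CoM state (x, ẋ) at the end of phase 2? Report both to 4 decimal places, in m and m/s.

phase 1: p=-0.0444, T=0.320, ωT=1.345344, cosh=2.049979, sinh=1.789529; start (x,ẋ)=(0.006300, 0.488400) → end (x,ẋ)=(0.267423, 1.382653)
phase 2: p=0.3584, T=0.335, ωT=1.408407, cosh=2.166984, sinh=1.922452; start (x,ẋ)=(0.267423, 1.382653) → end (x,ẋ)=(0.793498, 2.260874)

x = 0.7935, ẋ = 2.2609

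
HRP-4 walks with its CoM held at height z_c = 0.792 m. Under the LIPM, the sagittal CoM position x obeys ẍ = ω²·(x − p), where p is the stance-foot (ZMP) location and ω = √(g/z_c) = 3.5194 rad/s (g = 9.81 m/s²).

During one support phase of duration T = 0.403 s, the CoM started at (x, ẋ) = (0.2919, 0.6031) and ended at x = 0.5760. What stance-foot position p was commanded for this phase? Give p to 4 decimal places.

ωT = 3.5194·0.403 = 1.418318; cosh(ωT) = 2.186145, sinh(ωT) = 1.944024
x(T) = p + (x₀−p)·cosh(ωT) + (ẋ₀/ω)·sinh(ωT) ⇒ p·(1 − cosh) = x(T) − x₀·cosh − (ẋ₀/ω)·sinh
numerator   = 0.5760 − (0.2919)·2.186145 − (0.6031/3.5194)·1.944024 = -0.395272
denominator = 1 − 2.186145 = -1.186145
p = -0.395272 / -1.186145 = 0.3332

p = 0.3332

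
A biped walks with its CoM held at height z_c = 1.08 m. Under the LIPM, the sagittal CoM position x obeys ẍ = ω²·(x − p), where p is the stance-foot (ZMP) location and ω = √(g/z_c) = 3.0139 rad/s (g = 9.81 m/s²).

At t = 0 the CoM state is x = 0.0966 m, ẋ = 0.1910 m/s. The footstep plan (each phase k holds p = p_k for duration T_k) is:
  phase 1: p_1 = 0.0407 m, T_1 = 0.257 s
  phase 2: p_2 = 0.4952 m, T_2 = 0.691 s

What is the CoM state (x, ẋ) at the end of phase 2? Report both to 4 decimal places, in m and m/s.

x = -0.3187, ẋ = -2.2810

phase 1: p=0.0407, T=0.257, ωT=0.774572, cosh=1.315282, sinh=0.854382; start (x,ẋ)=(0.096600, 0.191000) → end (x,ẋ)=(0.168369, 0.395163)
phase 2: p=0.4952, T=0.691, ωT=2.082605, cosh=4.074976, sinh=3.950371; start (x,ẋ)=(0.168369, 0.395163) → end (x,ẋ)=(-0.318682, -2.280979)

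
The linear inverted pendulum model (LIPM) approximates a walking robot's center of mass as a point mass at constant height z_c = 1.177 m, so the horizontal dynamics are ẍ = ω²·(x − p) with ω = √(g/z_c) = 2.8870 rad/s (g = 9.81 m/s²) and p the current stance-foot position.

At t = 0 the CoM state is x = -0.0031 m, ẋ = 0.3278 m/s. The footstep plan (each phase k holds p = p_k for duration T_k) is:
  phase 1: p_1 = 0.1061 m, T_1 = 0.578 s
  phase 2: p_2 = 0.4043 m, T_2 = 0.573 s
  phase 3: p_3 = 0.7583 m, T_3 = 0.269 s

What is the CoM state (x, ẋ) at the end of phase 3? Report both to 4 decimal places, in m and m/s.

x = -1.2870, ẋ = -5.3482

phase 1: p=0.1061, T=0.578, ωT=1.668686, cosh=2.746843, sinh=2.558349; start (x,ẋ)=(-0.003100, 0.327800) → end (x,ẋ)=(0.096629, 0.093869)
phase 2: p=0.4043, T=0.573, ωT=1.654251, cosh=2.710199, sinh=2.518963; start (x,ẋ)=(0.096629, 0.093869) → end (x,ẋ)=(-0.347648, -1.983059)
phase 3: p=0.7583, T=0.269, ωT=0.776603, cosh=1.317020, sinh=0.857054; start (x,ẋ)=(-0.347648, -1.983059) → end (x,ẋ)=(-1.286960, -5.348193)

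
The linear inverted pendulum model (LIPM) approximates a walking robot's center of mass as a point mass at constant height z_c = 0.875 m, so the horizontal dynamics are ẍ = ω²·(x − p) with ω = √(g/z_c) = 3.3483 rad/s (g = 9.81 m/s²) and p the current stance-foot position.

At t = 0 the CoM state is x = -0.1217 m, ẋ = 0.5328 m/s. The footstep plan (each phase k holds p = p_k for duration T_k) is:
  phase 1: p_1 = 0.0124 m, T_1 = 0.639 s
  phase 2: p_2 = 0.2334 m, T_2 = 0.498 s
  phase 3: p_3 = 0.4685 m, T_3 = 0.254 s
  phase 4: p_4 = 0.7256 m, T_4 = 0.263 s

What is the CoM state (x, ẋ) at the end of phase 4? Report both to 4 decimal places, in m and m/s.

x = -0.4522, ẋ = -3.4187

phase 1: p=0.0124, T=0.639, ωT=2.139564, cosh=4.306718, sinh=4.189012; start (x,ẋ)=(-0.121700, 0.532800) → end (x,ẋ)=(0.101448, 0.413724)
phase 2: p=0.2334, T=0.498, ωT=1.667453, cosh=2.743692, sinh=2.554965; start (x,ẋ)=(0.101448, 0.413724) → end (x,ẋ)=(0.187061, 0.006307)
phase 3: p=0.4685, T=0.254, ωT=0.850468, cosh=1.383979, sinh=0.956764; start (x,ẋ)=(0.187061, 0.006307) → end (x,ẋ)=(0.080797, -0.892869)
phase 4: p=0.7256, T=0.263, ωT=0.880603, cosh=1.413443, sinh=0.998910; start (x,ẋ)=(0.080797, -0.892869) → end (x,ẋ)=(-0.452165, -3.418662)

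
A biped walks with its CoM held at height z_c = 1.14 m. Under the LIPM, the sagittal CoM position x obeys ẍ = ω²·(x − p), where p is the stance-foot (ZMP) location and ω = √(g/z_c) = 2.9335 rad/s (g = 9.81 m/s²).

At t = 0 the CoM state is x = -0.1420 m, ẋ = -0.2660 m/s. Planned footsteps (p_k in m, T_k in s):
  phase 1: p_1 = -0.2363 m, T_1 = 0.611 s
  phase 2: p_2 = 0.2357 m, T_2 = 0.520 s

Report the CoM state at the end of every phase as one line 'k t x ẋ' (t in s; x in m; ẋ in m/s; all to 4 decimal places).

phase 1: p=-0.2363, T=0.611, ωT=1.792369, cosh=3.085110, sinh=2.918545; start (x,ẋ)=(-0.142000, -0.266000) → end (x,ẋ)=(-0.210018, -0.013285)
phase 2: p=0.2357, T=0.520, ωT=1.525420, cosh=2.407302, sinh=2.189772; start (x,ẋ)=(-0.210018, -0.013285) → end (x,ẋ)=(-0.847195, -2.895138)

1 0.6110 -0.2100 -0.0133
2 1.1310 -0.8472 -2.8951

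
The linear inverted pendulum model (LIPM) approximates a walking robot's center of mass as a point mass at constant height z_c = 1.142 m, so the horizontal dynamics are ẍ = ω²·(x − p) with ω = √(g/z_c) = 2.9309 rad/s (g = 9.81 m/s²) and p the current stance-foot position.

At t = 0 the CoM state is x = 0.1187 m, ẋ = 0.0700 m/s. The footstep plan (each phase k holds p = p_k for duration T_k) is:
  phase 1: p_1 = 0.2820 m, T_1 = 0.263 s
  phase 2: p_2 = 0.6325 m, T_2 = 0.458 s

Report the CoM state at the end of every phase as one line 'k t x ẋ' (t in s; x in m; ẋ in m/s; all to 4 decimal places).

phase 1: p=0.2820, T=0.263, ωT=0.770827, cosh=1.312091, sinh=0.849461; start (x,ẋ)=(0.118700, 0.070000) → end (x,ẋ)=(0.088024, -0.314719)
phase 2: p=0.6325, T=0.458, ωT=1.342352, cosh=2.044634, sinh=1.783403; start (x,ẋ)=(0.088024, -0.314719) → end (x,ẋ)=(-0.672256, -3.489452)

1 0.2630 0.0880 -0.3147
2 0.7210 -0.6723 -3.4895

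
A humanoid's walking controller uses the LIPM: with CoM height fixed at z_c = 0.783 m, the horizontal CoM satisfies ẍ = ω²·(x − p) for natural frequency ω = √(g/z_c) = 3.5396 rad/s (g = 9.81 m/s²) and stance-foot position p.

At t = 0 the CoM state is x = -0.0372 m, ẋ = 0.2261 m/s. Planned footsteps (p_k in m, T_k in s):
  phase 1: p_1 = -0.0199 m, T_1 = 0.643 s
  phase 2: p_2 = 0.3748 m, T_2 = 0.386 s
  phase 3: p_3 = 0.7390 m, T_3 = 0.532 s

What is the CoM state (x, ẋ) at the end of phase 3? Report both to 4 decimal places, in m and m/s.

phase 1: p=-0.0199, T=0.643, ωT=2.275963, cosh=4.919994, sinh=4.817296; start (x,ẋ)=(-0.037200, 0.226100) → end (x,ẋ)=(0.202700, 0.817423)
phase 2: p=0.3748, T=0.386, ωT=1.366286, cosh=2.087906, sinh=1.832854; start (x,ẋ)=(0.202700, 0.817423) → end (x,ẋ)=(0.438744, 0.590191)
phase 3: p=0.7390, T=0.532, ωT=1.883067, cosh=3.362880, sinh=3.210757; start (x,ẋ)=(0.438744, 0.590191) → end (x,ẋ)=(0.264635, -1.427607)

x = 0.2646, ẋ = -1.4276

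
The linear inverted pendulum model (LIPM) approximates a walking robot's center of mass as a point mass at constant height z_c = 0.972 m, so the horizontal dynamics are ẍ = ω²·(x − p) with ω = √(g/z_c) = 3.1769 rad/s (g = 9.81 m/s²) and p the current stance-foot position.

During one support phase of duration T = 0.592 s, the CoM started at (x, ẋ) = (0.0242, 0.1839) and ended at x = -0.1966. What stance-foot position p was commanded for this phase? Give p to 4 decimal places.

ωT = 3.1769·0.592 = 1.880725; cosh(ωT) = 3.355368, sinh(ωT) = 3.202889
x(T) = p + (x₀−p)·cosh(ωT) + (ẋ₀/ω)·sinh(ωT) ⇒ p·(1 − cosh) = x(T) − x₀·cosh − (ẋ₀/ω)·sinh
numerator   = -0.1966 − (0.0242)·3.355368 − (0.1839/3.1769)·3.202889 = -0.463204
denominator = 1 − 3.355368 = -2.355368
p = -0.463204 / -2.355368 = 0.1967

p = 0.1967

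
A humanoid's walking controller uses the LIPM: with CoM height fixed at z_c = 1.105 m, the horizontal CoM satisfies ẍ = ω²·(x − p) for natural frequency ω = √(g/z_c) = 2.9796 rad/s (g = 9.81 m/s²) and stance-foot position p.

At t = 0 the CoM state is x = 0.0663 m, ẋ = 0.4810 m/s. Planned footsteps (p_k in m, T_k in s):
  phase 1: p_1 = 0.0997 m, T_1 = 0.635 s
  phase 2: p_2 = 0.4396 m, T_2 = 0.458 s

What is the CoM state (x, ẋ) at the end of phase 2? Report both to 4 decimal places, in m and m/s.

x = 1.3893, ẋ = 3.1107

phase 1: p=0.0997, T=0.635, ωT=1.892046, cosh=3.391844, sinh=3.241081; start (x,ẋ)=(0.066300, 0.481000) → end (x,ẋ)=(0.509624, 1.308929)
phase 2: p=0.4396, T=0.458, ωT=1.364657, cosh=2.084924, sinh=1.829456; start (x,ẋ)=(0.509624, 1.308929) → end (x,ẋ)=(1.389268, 3.110720)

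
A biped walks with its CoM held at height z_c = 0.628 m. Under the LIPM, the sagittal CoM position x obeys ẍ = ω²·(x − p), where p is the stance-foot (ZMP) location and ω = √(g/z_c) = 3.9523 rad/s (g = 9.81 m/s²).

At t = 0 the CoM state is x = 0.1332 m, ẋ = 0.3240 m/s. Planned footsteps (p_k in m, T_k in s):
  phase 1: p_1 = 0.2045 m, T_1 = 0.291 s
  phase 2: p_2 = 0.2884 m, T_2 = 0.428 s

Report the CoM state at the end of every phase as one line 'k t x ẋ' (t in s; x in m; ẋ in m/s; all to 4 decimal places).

phase 1: p=0.2045, T=0.291, ωT=1.150119, cosh=1.737584, sinh=1.420985; start (x,ẋ)=(0.133200, 0.324000) → end (x,ẋ)=(0.197099, 0.162545)
phase 2: p=0.2884, T=0.428, ωT=1.691584, cosh=2.806151, sinh=2.621923; start (x,ẋ)=(0.197099, 0.162545) → end (x,ẋ)=(0.140027, -0.489990)

1 0.2910 0.1971 0.1625
2 0.7190 0.1400 -0.4900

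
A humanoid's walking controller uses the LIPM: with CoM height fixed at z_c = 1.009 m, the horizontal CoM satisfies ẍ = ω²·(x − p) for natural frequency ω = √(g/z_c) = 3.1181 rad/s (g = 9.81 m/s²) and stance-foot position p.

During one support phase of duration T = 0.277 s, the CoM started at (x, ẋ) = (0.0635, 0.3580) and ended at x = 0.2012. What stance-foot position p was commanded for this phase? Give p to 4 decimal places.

ωT = 3.1181·0.277 = 0.863714; cosh(ωT) = 1.396773, sinh(ωT) = 0.975180
x(T) = p + (x₀−p)·cosh(ωT) + (ẋ₀/ω)·sinh(ωT) ⇒ p·(1 − cosh) = x(T) − x₀·cosh − (ẋ₀/ω)·sinh
numerator   = 0.2012 − (0.0635)·1.396773 − (0.3580/3.1181)·0.975180 = 0.000541
denominator = 1 − 1.396773 = -0.396773
p = 0.000541 / -0.396773 = -0.0014

p = -0.0014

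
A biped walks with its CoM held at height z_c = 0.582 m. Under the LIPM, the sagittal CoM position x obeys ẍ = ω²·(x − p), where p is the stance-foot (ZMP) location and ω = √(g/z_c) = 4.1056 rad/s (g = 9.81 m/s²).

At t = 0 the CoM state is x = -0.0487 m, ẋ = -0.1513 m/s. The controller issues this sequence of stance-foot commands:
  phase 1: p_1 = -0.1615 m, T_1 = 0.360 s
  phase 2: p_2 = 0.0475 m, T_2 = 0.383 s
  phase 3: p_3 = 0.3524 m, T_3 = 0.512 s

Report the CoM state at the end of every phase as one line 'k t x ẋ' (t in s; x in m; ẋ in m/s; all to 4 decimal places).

1 0.3600 0.0221 0.6135
2 0.7430 0.3280 1.3008
3 1.2550 1.5281 4.9983

phase 1: p=-0.1615, T=0.360, ωT=1.478016, cosh=2.306164, sinh=2.078074; start (x,ẋ)=(-0.048700, -0.151300) → end (x,ẋ)=(0.022054, 0.613458)
phase 2: p=0.0475, T=0.383, ωT=1.572445, cosh=2.512976, sinh=2.305438; start (x,ẋ)=(0.022054, 0.613458) → end (x,ẋ)=(0.328033, 1.300752)
phase 3: p=0.3524, T=0.512, ωT=2.102067, cosh=4.152636, sinh=4.030432; start (x,ẋ)=(0.328033, 1.300752) → end (x,ẋ)=(1.528149, 4.998337)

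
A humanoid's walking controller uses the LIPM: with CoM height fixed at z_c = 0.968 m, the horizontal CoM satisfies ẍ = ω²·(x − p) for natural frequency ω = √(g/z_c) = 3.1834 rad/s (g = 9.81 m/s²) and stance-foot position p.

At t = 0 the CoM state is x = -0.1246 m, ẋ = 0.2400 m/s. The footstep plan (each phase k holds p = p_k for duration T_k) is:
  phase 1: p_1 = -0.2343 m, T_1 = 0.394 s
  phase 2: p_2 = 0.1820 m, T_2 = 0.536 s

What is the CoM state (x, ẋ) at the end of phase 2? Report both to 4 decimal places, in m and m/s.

phase 1: p=-0.2343, T=0.394, ωT=1.254260, cosh=1.895265, sinh=1.609978; start (x,ẋ)=(-0.124600, 0.240000) → end (x,ẋ)=(0.094988, 1.017098)
phase 2: p=0.1820, T=0.536, ωT=1.706302, cosh=2.845046, sinh=2.663510; start (x,ẋ)=(0.094988, 1.017098) → end (x,ẋ)=(0.785441, 2.155919)

x = 0.7854, ẋ = 2.1559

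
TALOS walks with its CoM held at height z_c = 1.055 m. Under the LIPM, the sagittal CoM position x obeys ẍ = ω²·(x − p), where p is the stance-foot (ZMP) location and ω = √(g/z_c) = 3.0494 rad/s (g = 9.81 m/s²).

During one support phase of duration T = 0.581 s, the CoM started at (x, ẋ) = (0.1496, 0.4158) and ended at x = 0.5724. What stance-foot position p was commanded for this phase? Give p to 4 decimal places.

p = 0.1331

ωT = 3.0494·0.581 = 1.771701; cosh(ωT) = 3.025447, sinh(ωT) = 2.855404
x(T) = p + (x₀−p)·cosh(ωT) + (ẋ₀/ω)·sinh(ωT) ⇒ p·(1 − cosh) = x(T) − x₀·cosh − (ẋ₀/ω)·sinh
numerator   = 0.5724 − (0.1496)·3.025447 − (0.4158/3.0494)·2.855404 = -0.269555
denominator = 1 − 3.025447 = -2.025447
p = -0.269555 / -2.025447 = 0.1331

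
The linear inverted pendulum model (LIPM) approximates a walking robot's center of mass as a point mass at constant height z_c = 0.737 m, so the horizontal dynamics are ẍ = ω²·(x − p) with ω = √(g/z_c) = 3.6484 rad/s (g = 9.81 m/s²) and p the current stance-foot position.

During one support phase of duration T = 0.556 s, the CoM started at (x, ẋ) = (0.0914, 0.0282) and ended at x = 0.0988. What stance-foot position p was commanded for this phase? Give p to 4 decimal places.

ωT = 3.6484·0.556 = 2.028510; cosh(ωT) = 3.867142, sinh(ωT) = 3.735611
x(T) = p + (x₀−p)·cosh(ωT) + (ẋ₀/ω)·sinh(ωT) ⇒ p·(1 − cosh) = x(T) − x₀·cosh − (ẋ₀/ω)·sinh
numerator   = 0.0988 − (0.0914)·3.867142 − (0.0282/3.6484)·3.735611 = -0.283531
denominator = 1 − 3.867142 = -2.867142
p = -0.283531 / -2.867142 = 0.0989

p = 0.0989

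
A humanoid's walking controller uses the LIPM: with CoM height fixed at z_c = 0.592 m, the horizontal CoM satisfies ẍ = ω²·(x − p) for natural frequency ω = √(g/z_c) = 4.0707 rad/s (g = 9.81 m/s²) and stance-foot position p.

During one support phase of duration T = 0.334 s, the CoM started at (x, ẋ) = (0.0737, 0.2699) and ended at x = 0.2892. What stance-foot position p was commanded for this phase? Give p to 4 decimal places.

ωT = 4.0707·0.334 = 1.359614; cosh(ωT) = 2.075724, sinh(ωT) = 1.818964
x(T) = p + (x₀−p)·cosh(ωT) + (ẋ₀/ω)·sinh(ωT) ⇒ p·(1 − cosh) = x(T) − x₀·cosh − (ẋ₀/ω)·sinh
numerator   = 0.2892 − (0.0737)·2.075724 − (0.2699/4.0707)·1.818964 = 0.015616
denominator = 1 − 2.075724 = -1.075724
p = 0.015616 / -1.075724 = -0.0145

p = -0.0145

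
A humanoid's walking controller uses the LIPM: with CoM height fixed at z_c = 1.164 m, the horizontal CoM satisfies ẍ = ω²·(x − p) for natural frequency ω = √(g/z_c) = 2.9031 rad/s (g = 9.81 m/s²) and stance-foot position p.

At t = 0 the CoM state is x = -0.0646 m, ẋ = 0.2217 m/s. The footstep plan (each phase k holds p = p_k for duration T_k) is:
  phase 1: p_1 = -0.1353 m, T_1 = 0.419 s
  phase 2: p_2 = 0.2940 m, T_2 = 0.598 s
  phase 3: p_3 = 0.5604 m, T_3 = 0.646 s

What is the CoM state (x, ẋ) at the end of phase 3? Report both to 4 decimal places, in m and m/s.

x = 0.9064, ẋ = 1.1567

phase 1: p=-0.1353, T=0.419, ωT=1.216399, cosh=1.835654, sinh=1.539358; start (x,ẋ)=(-0.064600, 0.221700) → end (x,ẋ)=(0.112036, 0.722916)
phase 2: p=0.2940, T=0.598, ωT=1.736054, cosh=2.925560, sinh=2.749345; start (x,ẋ)=(0.112036, 0.722916) → end (x,ẋ)=(0.446284, 0.662570)
phase 3: p=0.5604, T=0.646, ωT=1.875403, cosh=3.338369, sinh=3.185076; start (x,ẋ)=(0.446284, 0.662570) → end (x,ẋ)=(0.906362, 1.156715)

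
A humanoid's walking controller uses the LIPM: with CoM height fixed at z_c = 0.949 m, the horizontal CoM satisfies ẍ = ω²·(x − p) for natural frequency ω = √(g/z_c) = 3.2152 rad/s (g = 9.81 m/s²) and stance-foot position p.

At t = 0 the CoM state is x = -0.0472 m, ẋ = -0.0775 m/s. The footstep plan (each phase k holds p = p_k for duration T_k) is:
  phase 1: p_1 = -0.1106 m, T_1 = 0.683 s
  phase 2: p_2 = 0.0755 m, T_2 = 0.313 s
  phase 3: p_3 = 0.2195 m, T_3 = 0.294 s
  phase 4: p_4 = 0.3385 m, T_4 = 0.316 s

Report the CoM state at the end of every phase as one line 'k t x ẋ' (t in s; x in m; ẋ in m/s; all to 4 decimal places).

phase 1: p=-0.1106, T=0.683, ωT=2.195982, cosh=4.550035, sinh=4.438785; start (x,ẋ)=(-0.047200, -0.077500) → end (x,ẋ)=(0.070879, 0.552191)
phase 2: p=0.0755, T=0.313, ωT=1.006358, cosh=1.550583, sinh=1.185035; start (x,ẋ)=(0.070879, 0.552191) → end (x,ẋ)=(0.271857, 0.838609)
phase 3: p=0.2195, T=0.294, ωT=0.945269, cosh=1.481040, sinh=1.092465; start (x,ẋ)=(0.271857, 0.838609) → end (x,ẋ)=(0.581986, 1.425916)
phase 4: p=0.3385, T=0.316, ωT=1.016003, cosh=1.562086, sinh=1.200047; start (x,ẋ)=(0.581986, 1.425916) → end (x,ẋ)=(1.251058, 3.166868)

1 0.6830 0.0709 0.5522
2 0.9960 0.2719 0.8386
3 1.2900 0.5820 1.4259
4 1.6060 1.2511 3.1669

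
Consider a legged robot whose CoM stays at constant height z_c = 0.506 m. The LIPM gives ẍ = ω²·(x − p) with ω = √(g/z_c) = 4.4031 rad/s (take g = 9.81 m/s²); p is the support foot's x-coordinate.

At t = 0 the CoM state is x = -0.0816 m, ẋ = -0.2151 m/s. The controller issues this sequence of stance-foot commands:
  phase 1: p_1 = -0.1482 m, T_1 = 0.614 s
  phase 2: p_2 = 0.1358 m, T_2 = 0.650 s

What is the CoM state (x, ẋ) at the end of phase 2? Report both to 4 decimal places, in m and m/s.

phase 1: p=-0.1482, T=0.614, ωT=2.703503, cosh=7.499462, sinh=7.432491; start (x,ẋ)=(-0.081600, -0.215100) → end (x,ẋ)=(-0.011828, 0.566418)
phase 2: p=0.1358, T=0.650, ωT=2.862015, cosh=8.776950, sinh=8.719797; start (x,ẋ)=(-0.011828, 0.566418) → end (x,ẋ)=(-0.038199, -0.696612)

x = -0.0382, ẋ = -0.6966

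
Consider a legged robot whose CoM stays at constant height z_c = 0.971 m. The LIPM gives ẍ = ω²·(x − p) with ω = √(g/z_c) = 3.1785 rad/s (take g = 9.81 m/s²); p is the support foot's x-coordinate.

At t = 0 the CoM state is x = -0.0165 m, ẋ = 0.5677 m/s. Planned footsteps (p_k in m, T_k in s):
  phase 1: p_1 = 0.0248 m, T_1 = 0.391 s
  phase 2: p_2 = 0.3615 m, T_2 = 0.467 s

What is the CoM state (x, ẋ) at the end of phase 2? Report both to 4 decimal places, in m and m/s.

phase 1: p=0.0248, T=0.391, ωT=1.242794, cosh=1.876929, sinh=1.588352; start (x,ẋ)=(-0.016500, 0.567700) → end (x,ẋ)=(0.230972, 0.857026)
phase 2: p=0.3615, T=0.467, ωT=1.484360, cosh=2.319393, sinh=2.092746; start (x,ẋ)=(0.230972, 0.857026) → end (x,ẋ)=(0.623027, 1.119538)

x = 0.6230, ẋ = 1.1195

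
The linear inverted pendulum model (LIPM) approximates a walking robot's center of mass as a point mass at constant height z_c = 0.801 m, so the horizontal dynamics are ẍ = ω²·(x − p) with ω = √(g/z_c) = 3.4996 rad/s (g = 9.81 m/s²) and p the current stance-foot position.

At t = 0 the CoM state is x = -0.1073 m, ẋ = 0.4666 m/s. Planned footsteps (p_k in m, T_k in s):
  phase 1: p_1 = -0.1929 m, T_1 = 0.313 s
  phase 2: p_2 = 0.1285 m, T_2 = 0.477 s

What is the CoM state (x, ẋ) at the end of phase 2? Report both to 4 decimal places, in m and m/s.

x = 0.9813, ẋ = 3.2068

phase 1: p=-0.1929, T=0.313, ωT=1.095375, cosh=1.662359, sinh=1.327944; start (x,ẋ)=(-0.107300, 0.466600) → end (x,ẋ)=(0.126452, 1.173463)
phase 2: p=0.1285, T=0.477, ωT=1.669309, cosh=2.748438, sinh=2.560061; start (x,ẋ)=(0.126452, 1.173463) → end (x,ẋ)=(0.981295, 3.206844)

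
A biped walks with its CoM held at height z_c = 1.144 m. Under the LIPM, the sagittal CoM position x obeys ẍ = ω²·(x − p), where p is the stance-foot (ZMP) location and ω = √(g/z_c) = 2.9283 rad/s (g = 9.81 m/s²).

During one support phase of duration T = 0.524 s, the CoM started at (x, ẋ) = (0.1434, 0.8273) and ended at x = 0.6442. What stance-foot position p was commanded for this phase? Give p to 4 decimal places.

ωT = 2.9283·0.524 = 1.534429; cosh(ωT) = 2.427128, sinh(ωT) = 2.211549
x(T) = p + (x₀−p)·cosh(ωT) + (ẋ₀/ω)·sinh(ωT) ⇒ p·(1 − cosh) = x(T) − x₀·cosh − (ẋ₀/ω)·sinh
numerator   = 0.6442 − (0.1434)·2.427128 − (0.8273/2.9283)·2.211549 = -0.328654
denominator = 1 − 2.427128 = -1.427128
p = -0.328654 / -1.427128 = 0.2303

p = 0.2303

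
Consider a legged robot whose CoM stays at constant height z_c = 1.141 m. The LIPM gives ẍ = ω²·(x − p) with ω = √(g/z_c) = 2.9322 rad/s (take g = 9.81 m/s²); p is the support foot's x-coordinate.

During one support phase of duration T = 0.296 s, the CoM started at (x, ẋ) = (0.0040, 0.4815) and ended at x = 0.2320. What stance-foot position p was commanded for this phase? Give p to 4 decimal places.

ωT = 2.9322·0.296 = 0.867931; cosh(ωT) = 1.400899, sinh(ωT) = 0.981079
x(T) = p + (x₀−p)·cosh(ωT) + (ẋ₀/ω)·sinh(ωT) ⇒ p·(1 − cosh) = x(T) − x₀·cosh − (ẋ₀/ω)·sinh
numerator   = 0.2320 − (0.0040)·1.400899 − (0.4815/2.9322)·0.981079 = 0.065292
denominator = 1 − 1.400899 = -0.400899
p = 0.065292 / -0.400899 = -0.1629

p = -0.1629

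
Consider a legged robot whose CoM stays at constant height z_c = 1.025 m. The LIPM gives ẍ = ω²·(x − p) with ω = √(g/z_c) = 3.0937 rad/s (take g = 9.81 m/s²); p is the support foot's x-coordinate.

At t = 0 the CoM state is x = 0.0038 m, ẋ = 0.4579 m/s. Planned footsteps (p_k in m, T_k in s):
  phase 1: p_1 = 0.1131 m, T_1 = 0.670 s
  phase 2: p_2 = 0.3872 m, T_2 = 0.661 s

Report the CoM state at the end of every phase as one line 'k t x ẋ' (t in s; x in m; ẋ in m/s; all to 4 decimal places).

1 0.6700 0.2507 0.5259
2 1.3310 0.4969 0.4622

phase 1: p=0.1131, T=0.670, ωT=2.072779, cosh=4.036356, sinh=3.910521; start (x,ẋ)=(0.003800, 0.457900) → end (x,ẋ)=(0.250724, 0.525939)
phase 2: p=0.3872, T=0.661, ωT=2.044936, cosh=3.929025, sinh=3.799637; start (x,ẋ)=(0.250724, 0.525939) → end (x,ẋ)=(0.496933, 0.462162)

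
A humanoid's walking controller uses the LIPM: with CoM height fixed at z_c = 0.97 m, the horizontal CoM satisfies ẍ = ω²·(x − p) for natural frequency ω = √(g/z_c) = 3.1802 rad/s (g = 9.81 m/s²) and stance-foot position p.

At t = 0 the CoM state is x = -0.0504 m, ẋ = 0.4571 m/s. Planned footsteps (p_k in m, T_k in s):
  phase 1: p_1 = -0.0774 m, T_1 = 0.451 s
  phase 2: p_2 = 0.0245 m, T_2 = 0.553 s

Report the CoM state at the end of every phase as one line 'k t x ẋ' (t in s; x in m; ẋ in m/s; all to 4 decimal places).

1 0.4510 0.2669 1.1835
2 1.0040 1.7971 5.7082

phase 1: p=-0.0774, T=0.451, ωT=1.434270, cosh=2.217435, sinh=1.979146; start (x,ẋ)=(-0.050400, 0.457100) → end (x,ẋ)=(0.266940, 1.183530)
phase 2: p=0.0245, T=0.553, ωT=1.758651, cosh=2.988438, sinh=2.816161; start (x,ẋ)=(0.266940, 1.183530) → end (x,ẋ)=(1.797066, 5.708183)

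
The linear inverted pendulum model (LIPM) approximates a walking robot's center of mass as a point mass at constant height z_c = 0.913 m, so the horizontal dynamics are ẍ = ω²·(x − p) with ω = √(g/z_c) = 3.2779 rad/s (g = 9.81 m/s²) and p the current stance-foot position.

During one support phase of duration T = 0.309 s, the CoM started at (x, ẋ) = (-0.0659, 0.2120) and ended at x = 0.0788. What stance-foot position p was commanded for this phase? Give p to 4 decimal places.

ωT = 3.2779·0.309 = 1.012871; cosh(ωT) = 1.558335, sinh(ωT) = 1.195160
x(T) = p + (x₀−p)·cosh(ωT) + (ẋ₀/ω)·sinh(ωT) ⇒ p·(1 − cosh) = x(T) − x₀·cosh − (ẋ₀/ω)·sinh
numerator   = 0.0788 − (-0.0659)·1.558335 − (0.2120/3.2779)·1.195160 = 0.104197
denominator = 1 − 1.558335 = -0.558335
p = 0.104197 / -0.558335 = -0.1866

p = -0.1866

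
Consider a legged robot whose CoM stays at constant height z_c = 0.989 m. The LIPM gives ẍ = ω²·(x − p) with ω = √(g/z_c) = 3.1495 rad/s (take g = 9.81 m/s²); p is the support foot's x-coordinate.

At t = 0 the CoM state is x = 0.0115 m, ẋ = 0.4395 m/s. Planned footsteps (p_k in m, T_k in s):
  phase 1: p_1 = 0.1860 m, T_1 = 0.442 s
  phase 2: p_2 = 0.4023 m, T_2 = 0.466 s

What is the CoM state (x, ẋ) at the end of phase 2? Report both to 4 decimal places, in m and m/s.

phase 1: p=0.1860, T=0.442, ωT=1.392079, cosh=2.135882, sinh=1.887324; start (x,ẋ)=(0.011500, 0.439500) → end (x,ẋ)=(0.076657, -0.098530)
phase 2: p=0.4023, T=0.466, ωT=1.467667, cosh=2.284781, sinh=2.054319; start (x,ẋ)=(0.076657, -0.098530) → end (x,ẋ)=(-0.405991, -2.332055)

x = -0.4060, ẋ = -2.3321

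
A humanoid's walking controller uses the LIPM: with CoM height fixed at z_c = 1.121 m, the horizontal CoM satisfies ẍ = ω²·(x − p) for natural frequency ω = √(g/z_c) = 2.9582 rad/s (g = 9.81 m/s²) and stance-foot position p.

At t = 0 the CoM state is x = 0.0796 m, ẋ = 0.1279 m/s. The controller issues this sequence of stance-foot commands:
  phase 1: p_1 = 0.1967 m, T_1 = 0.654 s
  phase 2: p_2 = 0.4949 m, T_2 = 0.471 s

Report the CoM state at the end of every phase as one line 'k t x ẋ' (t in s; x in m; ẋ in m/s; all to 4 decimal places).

1 0.6540 -0.0705 -0.7220
2 1.1250 -1.1753 -4.7049

phase 1: p=0.1967, T=0.654, ωT=1.934663, cosh=3.533091, sinh=3.388618; start (x,ẋ)=(0.079600, 0.127900) → end (x,ẋ)=(-0.070516, -0.721953)
phase 2: p=0.4949, T=0.471, ωT=1.393312, cosh=2.138211, sinh=1.889959; start (x,ẋ)=(-0.070516, -0.721953) → end (x,ẋ)=(-1.175325, -4.704856)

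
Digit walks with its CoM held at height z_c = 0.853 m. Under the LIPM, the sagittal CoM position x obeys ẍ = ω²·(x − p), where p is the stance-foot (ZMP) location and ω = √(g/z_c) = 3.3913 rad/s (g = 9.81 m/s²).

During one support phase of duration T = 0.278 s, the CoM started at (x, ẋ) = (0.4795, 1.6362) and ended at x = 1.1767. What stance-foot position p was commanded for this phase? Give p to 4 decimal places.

p = 0.1201

ωT = 3.3913·0.278 = 0.942781; cosh(ωT) = 1.478327, sinh(ωT) = 1.088784
x(T) = p + (x₀−p)·cosh(ωT) + (ẋ₀/ω)·sinh(ωT) ⇒ p·(1 − cosh) = x(T) − x₀·cosh − (ẋ₀/ω)·sinh
numerator   = 1.1767 − (0.4795)·1.478327 − (1.6362/3.3913)·1.088784 = -0.057464
denominator = 1 − 1.478327 = -0.478327
p = -0.057464 / -0.478327 = 0.1201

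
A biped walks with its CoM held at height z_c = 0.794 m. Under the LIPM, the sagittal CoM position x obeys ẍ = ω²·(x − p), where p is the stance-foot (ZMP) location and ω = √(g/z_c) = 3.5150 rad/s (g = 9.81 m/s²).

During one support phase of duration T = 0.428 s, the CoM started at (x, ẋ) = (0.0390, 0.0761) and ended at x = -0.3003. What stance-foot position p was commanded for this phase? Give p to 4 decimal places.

p = 0.3222

ωT = 3.5150·0.428 = 1.504420; cosh(ωT) = 2.361844, sinh(ωT) = 2.139698
x(T) = p + (x₀−p)·cosh(ωT) + (ẋ₀/ω)·sinh(ωT) ⇒ p·(1 − cosh) = x(T) − x₀·cosh − (ẋ₀/ω)·sinh
numerator   = -0.3003 − (0.0390)·2.361844 − (0.0761/3.5150)·2.139698 = -0.438737
denominator = 1 − 2.361844 = -1.361844
p = -0.438737 / -1.361844 = 0.3222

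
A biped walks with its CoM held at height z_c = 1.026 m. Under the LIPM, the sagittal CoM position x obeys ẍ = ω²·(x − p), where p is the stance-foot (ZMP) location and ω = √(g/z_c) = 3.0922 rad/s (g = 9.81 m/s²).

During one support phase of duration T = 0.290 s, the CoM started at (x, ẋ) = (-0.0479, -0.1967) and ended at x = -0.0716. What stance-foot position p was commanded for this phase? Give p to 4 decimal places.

ωT = 3.0922·0.290 = 0.896738; cosh(ωT) = 1.429746, sinh(ωT) = 1.021847
x(T) = p + (x₀−p)·cosh(ωT) + (ẋ₀/ω)·sinh(ωT) ⇒ p·(1 − cosh) = x(T) − x₀·cosh − (ẋ₀/ω)·sinh
numerator   = -0.0716 − (-0.0479)·1.429746 − (-0.1967/3.0922)·1.021847 = 0.061886
denominator = 1 − 1.429746 = -0.429746
p = 0.061886 / -0.429746 = -0.1440

p = -0.1440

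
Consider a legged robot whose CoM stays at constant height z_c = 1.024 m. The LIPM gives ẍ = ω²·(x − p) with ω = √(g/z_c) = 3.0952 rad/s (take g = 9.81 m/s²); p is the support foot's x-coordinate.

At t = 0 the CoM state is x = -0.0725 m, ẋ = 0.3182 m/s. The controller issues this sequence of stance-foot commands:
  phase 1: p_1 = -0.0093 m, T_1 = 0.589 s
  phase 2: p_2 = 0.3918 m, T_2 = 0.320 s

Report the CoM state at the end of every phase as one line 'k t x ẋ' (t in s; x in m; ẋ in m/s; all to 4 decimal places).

1 0.5890 0.0999 0.4209
2 0.9090 0.1024 -0.4037

phase 1: p=-0.0093, T=0.589, ωT=1.823073, cosh=3.176191, sinh=3.014662; start (x,ẋ)=(-0.072500, 0.318200) → end (x,ẋ)=(0.099885, 0.420946)
phase 2: p=0.3918, T=0.320, ωT=0.990464, cosh=1.531944, sinh=1.160540; start (x,ẋ)=(0.099885, 0.420946) → end (x,ẋ)=(0.102436, -0.403723)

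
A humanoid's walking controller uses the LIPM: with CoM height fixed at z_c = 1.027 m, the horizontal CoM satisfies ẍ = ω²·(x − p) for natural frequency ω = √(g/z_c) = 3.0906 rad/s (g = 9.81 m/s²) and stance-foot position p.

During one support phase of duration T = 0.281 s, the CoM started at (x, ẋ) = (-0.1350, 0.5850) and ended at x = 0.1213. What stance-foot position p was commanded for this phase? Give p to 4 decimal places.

ωT = 3.0906·0.281 = 0.868459; cosh(ωT) = 1.401416, sinh(ωT) = 0.981818
x(T) = p + (x₀−p)·cosh(ωT) + (ẋ₀/ω)·sinh(ωT) ⇒ p·(1 − cosh) = x(T) − x₀·cosh − (ẋ₀/ω)·sinh
numerator   = 0.1213 − (-0.1350)·1.401416 − (0.5850/3.0906)·0.981818 = 0.124649
denominator = 1 − 1.401416 = -0.401416
p = 0.124649 / -0.401416 = -0.3105

p = -0.3105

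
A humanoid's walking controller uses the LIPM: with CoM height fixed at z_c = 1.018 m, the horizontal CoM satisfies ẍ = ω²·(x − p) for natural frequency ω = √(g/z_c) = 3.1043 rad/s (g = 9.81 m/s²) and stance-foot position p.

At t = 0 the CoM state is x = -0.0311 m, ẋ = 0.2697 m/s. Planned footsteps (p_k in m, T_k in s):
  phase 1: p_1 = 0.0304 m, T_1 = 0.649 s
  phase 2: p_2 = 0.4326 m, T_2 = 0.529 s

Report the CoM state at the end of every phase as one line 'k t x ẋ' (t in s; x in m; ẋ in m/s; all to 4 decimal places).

phase 1: p=0.0304, T=0.649, ωT=2.014691, cosh=3.815885, sinh=3.682523; start (x,ẋ)=(-0.031100, 0.269700) → end (x,ẋ)=(0.115659, 0.326097)
phase 2: p=0.4326, T=0.529, ωT=1.642175, cosh=2.679976, sinh=2.486417; start (x,ẋ)=(0.115659, 0.326097) → end (x,ẋ)=(-0.155604, -1.572405)

1 0.6490 0.1157 0.3261
2 1.1780 -0.1556 -1.5724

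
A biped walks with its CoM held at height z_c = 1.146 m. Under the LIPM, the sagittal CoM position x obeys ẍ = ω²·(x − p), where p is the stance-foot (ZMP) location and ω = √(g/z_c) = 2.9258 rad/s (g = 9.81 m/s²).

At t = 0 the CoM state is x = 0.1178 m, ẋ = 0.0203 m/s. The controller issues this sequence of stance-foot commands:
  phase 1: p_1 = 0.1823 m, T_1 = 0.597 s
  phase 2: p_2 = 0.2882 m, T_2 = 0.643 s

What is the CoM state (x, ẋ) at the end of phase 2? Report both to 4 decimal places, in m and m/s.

phase 1: p=0.1823, T=0.597, ωT=1.746703, cosh=2.955003, sinh=2.780655; start (x,ẋ)=(0.117800, 0.020300) → end (x,ẋ)=(0.010995, -0.464762)
phase 2: p=0.2882, T=0.643, ωT=1.881289, cosh=3.357177, sinh=3.204783; start (x,ẋ)=(0.010995, -0.464762) → end (x,ẋ)=(-1.151504, -4.159515)

x = -1.1515, ẋ = -4.1595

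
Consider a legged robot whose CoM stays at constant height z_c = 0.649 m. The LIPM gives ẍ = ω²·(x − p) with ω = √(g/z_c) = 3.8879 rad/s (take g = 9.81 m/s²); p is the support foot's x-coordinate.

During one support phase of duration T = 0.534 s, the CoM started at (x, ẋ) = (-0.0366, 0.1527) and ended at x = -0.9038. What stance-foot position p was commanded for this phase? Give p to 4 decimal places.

ωT = 3.8879·0.534 = 2.076139; cosh(ωT) = 4.049517, sinh(ωT) = 3.924103
x(T) = p + (x₀−p)·cosh(ωT) + (ẋ₀/ω)·sinh(ωT) ⇒ p·(1 − cosh) = x(T) − x₀·cosh − (ẋ₀/ω)·sinh
numerator   = -0.9038 − (-0.0366)·4.049517 − (0.1527/3.8879)·3.924103 = -0.909710
denominator = 1 − 4.049517 = -3.049517
p = -0.909710 / -3.049517 = 0.2983

p = 0.2983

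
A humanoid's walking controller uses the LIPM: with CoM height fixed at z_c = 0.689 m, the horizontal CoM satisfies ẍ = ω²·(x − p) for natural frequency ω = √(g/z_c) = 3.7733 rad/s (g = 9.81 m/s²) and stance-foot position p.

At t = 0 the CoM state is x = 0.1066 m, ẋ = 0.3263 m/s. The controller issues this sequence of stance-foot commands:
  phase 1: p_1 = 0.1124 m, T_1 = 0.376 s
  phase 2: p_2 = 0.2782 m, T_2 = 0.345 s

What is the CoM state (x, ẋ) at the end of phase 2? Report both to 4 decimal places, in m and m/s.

phase 1: p=0.1124, T=0.376, ωT=1.418761, cosh=2.187005, sinh=1.944992; start (x,ẋ)=(0.106600, 0.326300) → end (x,ẋ)=(0.267911, 0.671053)
phase 2: p=0.2782, T=0.345, ωT=1.301788, cosh=1.973955, sinh=1.701910; start (x,ẋ)=(0.267911, 0.671053) → end (x,ẋ)=(0.560561, 1.258552)

x = 0.5606, ẋ = 1.2586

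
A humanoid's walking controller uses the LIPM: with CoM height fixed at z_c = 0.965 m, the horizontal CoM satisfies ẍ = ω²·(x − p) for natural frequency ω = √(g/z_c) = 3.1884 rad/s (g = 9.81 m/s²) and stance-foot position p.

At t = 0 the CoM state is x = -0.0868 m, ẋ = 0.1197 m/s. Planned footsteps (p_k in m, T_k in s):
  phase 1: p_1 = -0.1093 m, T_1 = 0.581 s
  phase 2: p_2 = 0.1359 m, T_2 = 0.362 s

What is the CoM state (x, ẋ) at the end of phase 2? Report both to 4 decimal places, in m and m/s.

phase 1: p=-0.1093, T=0.581, ωT=1.852460, cosh=3.266169, sinh=3.109318; start (x,ẋ)=(-0.086800, 0.119700) → end (x,ẋ)=(0.080920, 0.614020)
phase 2: p=0.1359, T=0.362, ωT=1.154201, cosh=1.743399, sinh=1.428089; start (x,ẋ)=(0.080920, 0.614020) → end (x,ẋ)=(0.315068, 0.820139)

x = 0.3151, ẋ = 0.8201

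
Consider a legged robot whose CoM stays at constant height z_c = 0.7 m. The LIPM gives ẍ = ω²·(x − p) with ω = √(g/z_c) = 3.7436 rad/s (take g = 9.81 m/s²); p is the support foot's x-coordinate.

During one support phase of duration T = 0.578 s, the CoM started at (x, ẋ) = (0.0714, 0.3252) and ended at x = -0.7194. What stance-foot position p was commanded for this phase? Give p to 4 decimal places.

p = 0.4128

ωT = 3.7436·0.578 = 2.163801; cosh(ωT) = 4.409523, sinh(ωT) = 4.294635
x(T) = p + (x₀−p)·cosh(ωT) + (ẋ₀/ω)·sinh(ωT) ⇒ p·(1 − cosh) = x(T) − x₀·cosh − (ẋ₀/ω)·sinh
numerator   = -0.7194 − (0.0714)·4.409523 − (0.3252/3.7436)·4.294635 = -1.407307
denominator = 1 − 4.409523 = -3.409523
p = -1.407307 / -3.409523 = 0.4128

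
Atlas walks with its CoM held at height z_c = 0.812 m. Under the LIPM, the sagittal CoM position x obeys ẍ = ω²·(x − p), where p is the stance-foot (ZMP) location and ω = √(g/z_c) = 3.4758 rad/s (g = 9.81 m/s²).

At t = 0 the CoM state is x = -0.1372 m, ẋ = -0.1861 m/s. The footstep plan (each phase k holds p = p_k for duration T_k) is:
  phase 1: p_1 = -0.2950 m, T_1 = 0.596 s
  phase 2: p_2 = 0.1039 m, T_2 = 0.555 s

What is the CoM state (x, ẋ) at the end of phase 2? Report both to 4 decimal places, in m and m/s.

phase 1: p=-0.2950, T=0.596, ωT=2.071577, cosh=4.031658, sinh=3.905671; start (x,ẋ)=(-0.137200, -0.186100) → end (x,ẋ)=(0.132080, 1.391896)
phase 2: p=0.1039, T=0.555, ωT=1.929069, cosh=3.514191, sinh=3.368908; start (x,ẋ)=(0.132080, 1.391896) → end (x,ẋ)=(1.552019, 5.221361)

x = 1.5520, ẋ = 5.2214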